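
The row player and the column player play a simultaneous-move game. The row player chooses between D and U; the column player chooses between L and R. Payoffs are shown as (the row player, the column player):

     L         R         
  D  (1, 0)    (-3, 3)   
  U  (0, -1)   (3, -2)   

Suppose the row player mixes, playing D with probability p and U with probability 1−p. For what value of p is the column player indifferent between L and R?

p = 1/4

For the column player to be willing to mix, the column player must be indifferent between L and R, which pins down the row player's mix.
  the column player's payoff from L: p·0 + (1−p)·(-1) = p - 1
  the column player's payoff from R: p·3 + (1−p)·(-2) = 5p - 2
  p - 1 = 5p - 2  ⇒  -4p = -1  ⇒  p = 1/4.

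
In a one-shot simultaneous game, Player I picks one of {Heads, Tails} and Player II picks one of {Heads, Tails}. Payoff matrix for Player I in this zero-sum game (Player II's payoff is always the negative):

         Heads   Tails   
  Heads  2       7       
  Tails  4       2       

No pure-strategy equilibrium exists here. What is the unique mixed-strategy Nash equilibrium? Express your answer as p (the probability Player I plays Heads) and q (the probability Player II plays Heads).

In a mixed equilibrium Player II is indifferent between Heads and Tails; this condition fixes p.
  Player II's expected payoff from Heads: p·(-2) + (1−p)·(-4) = 2p - 4
  Player II's expected payoff from Tails: p·(-7) + (1−p)·(-2) = -5p - 2
  2p - 4 = -5p - 2  ⇒  7p = 2  ⇒  p = 2/7.
Player I's indifference between Heads and Tails determines Player II's mixing probability q:
  Player I's expected payoff from Heads: q·2 + (1−q)·7 = -5q + 7
  Player I's expected payoff from Tails: q·4 + (1−q)·2 = 2q + 2
  -5q + 7 = 2q + 2  ⇒  -7q = -5  ⇒  q = 5/7.

p = 2/7, q = 5/7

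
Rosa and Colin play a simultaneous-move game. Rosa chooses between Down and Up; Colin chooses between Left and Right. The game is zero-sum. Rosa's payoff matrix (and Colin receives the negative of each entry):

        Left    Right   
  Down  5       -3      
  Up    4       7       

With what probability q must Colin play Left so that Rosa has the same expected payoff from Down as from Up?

q = 10/11

Rosa's indifference between Down and Up determines Colin's mixing probability q:
  Rosa's expected payoff from Down: q·5 + (1−q)·(-3) = 8q - 3
  Rosa's expected payoff from Up: q·4 + (1−q)·7 = -3q + 7
  8q - 3 = -3q + 7  ⇒  11q = 10  ⇒  q = 10/11.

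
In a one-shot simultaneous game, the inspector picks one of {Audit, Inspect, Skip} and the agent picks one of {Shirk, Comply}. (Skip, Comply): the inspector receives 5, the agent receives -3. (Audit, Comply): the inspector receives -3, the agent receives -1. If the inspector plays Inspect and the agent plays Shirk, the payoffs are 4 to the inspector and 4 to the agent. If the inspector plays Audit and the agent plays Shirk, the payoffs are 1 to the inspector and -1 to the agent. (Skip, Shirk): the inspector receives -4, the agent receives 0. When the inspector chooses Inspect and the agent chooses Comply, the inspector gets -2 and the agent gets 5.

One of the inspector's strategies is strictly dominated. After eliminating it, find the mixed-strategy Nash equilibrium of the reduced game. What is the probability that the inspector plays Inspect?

The inspector's strategy Audit is strictly dominated by Inspect: 4 > 1 and -2 > -3. Eliminate Audit.
The agent's indifference between Shirk and Comply determines the inspector's mixing probability p:
  the agent's payoff to Shirk: p·4 + (1−p)·0 = 4p
  the agent's payoff to Comply: p·5 + (1−p)·(-3) = 8p - 3
  4p = 8p - 3  ⇒  -4p = -3  ⇒  p = 3/4.

p = 3/4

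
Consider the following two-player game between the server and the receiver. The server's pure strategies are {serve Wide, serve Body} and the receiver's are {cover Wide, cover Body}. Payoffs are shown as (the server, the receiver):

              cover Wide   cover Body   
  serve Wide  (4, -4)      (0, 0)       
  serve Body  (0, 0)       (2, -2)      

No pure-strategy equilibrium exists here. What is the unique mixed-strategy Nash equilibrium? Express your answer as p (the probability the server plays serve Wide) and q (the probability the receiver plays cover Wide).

The server's mix must leave the receiver indifferent between cover Wide and cover Body.
  the receiver's expected payoff from cover Wide: p·(-4) + (1−p)·0 = -4p
  the receiver's expected payoff from cover Body: p·0 + (1−p)·(-2) = 2p - 2
  -4p = 2p - 2  ⇒  -6p = -2  ⇒  p = 1/3.
For the server to be willing to mix, the server must be indifferent between serve Wide and serve Body, which pins down the receiver's mix.
  the server's payoff to serve Wide: q·4 + (1−q)·0 = 4q
  the server's payoff to serve Body: q·0 + (1−q)·2 = -2q + 2
  4q = -2q + 2  ⇒  6q = 2  ⇒  q = 1/3.

p = 1/3, q = 1/3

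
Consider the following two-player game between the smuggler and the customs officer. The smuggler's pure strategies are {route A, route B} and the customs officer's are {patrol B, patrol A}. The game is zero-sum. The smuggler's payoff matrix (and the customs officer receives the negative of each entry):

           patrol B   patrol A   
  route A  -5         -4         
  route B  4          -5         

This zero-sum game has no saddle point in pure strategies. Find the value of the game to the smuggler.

v = -41/10

The smuggler's indifference between route A and route B determines the customs officer's mixing probability q:
  the smuggler's expected payoff from route A: q·(-5) + (1−q)·(-4) = -q - 4
  the smuggler's expected payoff from route B: q·4 + (1−q)·(-5) = 9q - 5
  -q - 4 = 9q - 5  ⇒  -10q = -1  ⇒  q = 1/10.
The value is the smuggler's expected payoff against this mix (using route A): (1/10)·(-5) + (9/10)·(-4) = -41/10.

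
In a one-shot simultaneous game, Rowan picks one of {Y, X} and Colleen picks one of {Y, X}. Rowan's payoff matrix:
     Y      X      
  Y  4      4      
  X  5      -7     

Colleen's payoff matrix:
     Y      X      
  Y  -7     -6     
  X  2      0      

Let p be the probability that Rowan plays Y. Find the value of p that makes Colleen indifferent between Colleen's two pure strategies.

For Colleen to be willing to mix, Colleen must be indifferent between Y and X, which pins down Rowan's mix.
  Colleen's expected payoff from Y: p·(-7) + (1−p)·2 = -9p + 2
  Colleen's expected payoff from X: p·(-6) + (1−p)·0 = -6p
  -9p + 2 = -6p  ⇒  -3p = -2  ⇒  p = 2/3.

p = 2/3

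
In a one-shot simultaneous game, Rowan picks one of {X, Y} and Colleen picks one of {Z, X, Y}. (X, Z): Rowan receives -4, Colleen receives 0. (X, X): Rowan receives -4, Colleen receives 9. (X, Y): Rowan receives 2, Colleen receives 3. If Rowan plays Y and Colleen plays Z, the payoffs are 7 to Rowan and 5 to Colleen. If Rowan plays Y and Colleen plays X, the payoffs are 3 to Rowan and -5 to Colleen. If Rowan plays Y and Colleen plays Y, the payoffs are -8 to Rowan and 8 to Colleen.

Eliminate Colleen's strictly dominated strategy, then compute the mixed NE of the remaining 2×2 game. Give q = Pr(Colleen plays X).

Colleen's strategy Z is strictly dominated by Y: 3 > 0 and 8 > 5. Eliminate Z.
Set Rowan's expected payoff from X equal to that from Y:
  Rowan's expected payoff from X: q·(-4) + (1−q)·2 = -6q + 2
  Rowan's expected payoff from Y: q·3 + (1−q)·(-8) = 11q - 8
  -6q + 2 = 11q - 8  ⇒  -17q = -10  ⇒  q = 10/17.

q = 10/17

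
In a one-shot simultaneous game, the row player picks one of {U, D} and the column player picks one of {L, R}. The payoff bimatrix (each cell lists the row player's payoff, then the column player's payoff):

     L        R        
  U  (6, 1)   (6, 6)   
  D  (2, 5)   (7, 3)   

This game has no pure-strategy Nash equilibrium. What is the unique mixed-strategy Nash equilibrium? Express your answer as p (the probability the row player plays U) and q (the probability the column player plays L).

In a mixed equilibrium the column player is indifferent between L and R; this condition fixes p.
  the column player's payoff from L: p·1 + (1−p)·5 = -4p + 5
  the column player's payoff from R: p·6 + (1−p)·3 = 3p + 3
  -4p + 5 = 3p + 3  ⇒  -7p = -2  ⇒  p = 2/7.
The column player's mix must leave the row player indifferent between U and D.
  the row player's expected payoff from U: q·6 + (1−q)·6 = 6
  the row player's expected payoff from D: q·2 + (1−q)·7 = -5q + 7
  6 = -5q + 7  ⇒  5q = 1  ⇒  q = 1/5.

p = 2/7, q = 1/5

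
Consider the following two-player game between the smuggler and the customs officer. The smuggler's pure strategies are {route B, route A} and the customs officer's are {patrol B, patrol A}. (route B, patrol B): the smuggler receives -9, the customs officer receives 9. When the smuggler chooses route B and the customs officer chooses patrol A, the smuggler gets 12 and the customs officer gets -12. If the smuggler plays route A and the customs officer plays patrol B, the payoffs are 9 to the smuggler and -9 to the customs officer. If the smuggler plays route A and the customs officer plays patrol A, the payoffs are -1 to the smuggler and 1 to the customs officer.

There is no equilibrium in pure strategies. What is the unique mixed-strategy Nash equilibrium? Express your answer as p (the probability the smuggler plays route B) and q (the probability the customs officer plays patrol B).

p = 10/31, q = 13/31

The smuggler's mix must leave the customs officer indifferent between patrol B and patrol A.
  the customs officer's payoff to patrol B: p·9 + (1−p)·(-9) = 18p - 9
  the customs officer's payoff to patrol A: p·(-12) + (1−p)·1 = -13p + 1
  18p - 9 = -13p + 1  ⇒  31p = 10  ⇒  p = 10/31.
For the smuggler to be willing to mix, the smuggler must be indifferent between route B and route A, which pins down the customs officer's mix.
  the smuggler's expected payoff from route B: q·(-9) + (1−q)·12 = -21q + 12
  the smuggler's expected payoff from route A: q·9 + (1−q)·(-1) = 10q - 1
  -21q + 12 = 10q - 1  ⇒  -31q = -13  ⇒  q = 13/31.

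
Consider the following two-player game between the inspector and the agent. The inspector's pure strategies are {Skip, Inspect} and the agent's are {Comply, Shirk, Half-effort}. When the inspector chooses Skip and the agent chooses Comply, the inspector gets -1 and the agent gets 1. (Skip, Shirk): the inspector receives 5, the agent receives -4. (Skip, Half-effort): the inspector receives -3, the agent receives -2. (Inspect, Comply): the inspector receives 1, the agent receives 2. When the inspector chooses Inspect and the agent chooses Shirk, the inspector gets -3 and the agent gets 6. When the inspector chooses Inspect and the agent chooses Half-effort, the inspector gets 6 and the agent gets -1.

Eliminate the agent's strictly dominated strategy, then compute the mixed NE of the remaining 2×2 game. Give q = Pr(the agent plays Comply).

The agent's strategy Half-effort is strictly dominated by Comply: 1 > -2 and 2 > -1. Eliminate Half-effort.
For the inspector to be willing to mix, the inspector must be indifferent between Skip and Inspect, which pins down the agent's mix.
  the inspector's payoff from Skip: q·(-1) + (1−q)·5 = -6q + 5
  the inspector's payoff from Inspect: q·1 + (1−q)·(-3) = 4q - 3
  -6q + 5 = 4q - 3  ⇒  -10q = -8  ⇒  q = 4/5.

q = 4/5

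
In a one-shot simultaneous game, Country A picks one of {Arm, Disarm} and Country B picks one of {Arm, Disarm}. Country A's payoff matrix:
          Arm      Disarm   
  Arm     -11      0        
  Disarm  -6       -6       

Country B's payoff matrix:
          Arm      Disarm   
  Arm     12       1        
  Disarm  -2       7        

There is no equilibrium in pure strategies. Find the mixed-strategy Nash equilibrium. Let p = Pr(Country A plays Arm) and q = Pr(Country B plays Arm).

p = 9/20, q = 6/11

Set Country B's expected payoff from Arm equal to that from Disarm:
  Country B's payoff to Arm: p·12 + (1−p)·(-2) = 14p - 2
  Country B's payoff to Disarm: p·1 + (1−p)·7 = -6p + 7
  14p - 2 = -6p + 7  ⇒  20p = 9  ⇒  p = 9/20.
Country A's indifference between Arm and Disarm determines Country B's mixing probability q:
  Country A's payoff from Arm: q·(-11) + (1−q)·0 = -11q
  Country A's payoff from Disarm: q·(-6) + (1−q)·(-6) = -6
  -11q = -6  ⇒  -11q = -6  ⇒  q = 6/11.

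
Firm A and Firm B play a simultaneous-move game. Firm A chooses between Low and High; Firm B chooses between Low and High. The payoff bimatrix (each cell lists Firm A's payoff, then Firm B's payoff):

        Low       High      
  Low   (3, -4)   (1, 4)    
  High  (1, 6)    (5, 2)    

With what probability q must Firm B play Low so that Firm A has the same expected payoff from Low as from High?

Firm B's mix must leave Firm A indifferent between Low and High.
  Firm A's payoff from Low: q·3 + (1−q)·1 = 2q + 1
  Firm A's payoff from High: q·1 + (1−q)·5 = -4q + 5
  2q + 1 = -4q + 5  ⇒  6q = 4  ⇒  q = 2/3.

q = 2/3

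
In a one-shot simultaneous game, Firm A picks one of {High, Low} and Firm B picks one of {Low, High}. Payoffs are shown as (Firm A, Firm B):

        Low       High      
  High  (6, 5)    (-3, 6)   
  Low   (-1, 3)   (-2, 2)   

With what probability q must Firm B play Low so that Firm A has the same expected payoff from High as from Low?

For Firm A to be willing to mix, Firm A must be indifferent between High and Low, which pins down Firm B's mix.
  Firm A's expected payoff from High: q·6 + (1−q)·(-3) = 9q - 3
  Firm A's expected payoff from Low: q·(-1) + (1−q)·(-2) = q - 2
  9q - 3 = q - 2  ⇒  8q = 1  ⇒  q = 1/8.

q = 1/8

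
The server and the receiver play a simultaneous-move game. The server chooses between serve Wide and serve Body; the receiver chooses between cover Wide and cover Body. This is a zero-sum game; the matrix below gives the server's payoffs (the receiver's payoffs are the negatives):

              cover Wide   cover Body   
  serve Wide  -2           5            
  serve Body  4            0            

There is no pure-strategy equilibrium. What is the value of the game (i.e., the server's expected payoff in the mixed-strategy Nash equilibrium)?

The server's indifference between serve Wide and serve Body determines the receiver's mixing probability q:
  the server's expected payoff from serve Wide: q·(-2) + (1−q)·5 = -7q + 5
  the server's expected payoff from serve Body: q·4 + (1−q)·0 = 4q
  -7q + 5 = 4q  ⇒  -11q = -5  ⇒  q = 5/11.
The value is the server's expected payoff against this mix (using serve Wide): (5/11)·(-2) + (6/11)·5 = 20/11.

v = 20/11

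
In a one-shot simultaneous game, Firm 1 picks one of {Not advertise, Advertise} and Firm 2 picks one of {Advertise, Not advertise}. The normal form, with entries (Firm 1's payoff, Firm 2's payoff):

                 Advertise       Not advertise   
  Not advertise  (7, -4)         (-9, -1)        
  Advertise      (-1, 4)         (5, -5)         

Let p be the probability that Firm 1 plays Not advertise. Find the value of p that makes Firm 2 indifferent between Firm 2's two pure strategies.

p = 3/4

For Firm 2 to be willing to mix, Firm 2 must be indifferent between Advertise and Not advertise, which pins down Firm 1's mix.
  Firm 2's payoff from Advertise: p·(-4) + (1−p)·4 = -8p + 4
  Firm 2's payoff from Not advertise: p·(-1) + (1−p)·(-5) = 4p - 5
  -8p + 4 = 4p - 5  ⇒  -12p = -9  ⇒  p = 3/4.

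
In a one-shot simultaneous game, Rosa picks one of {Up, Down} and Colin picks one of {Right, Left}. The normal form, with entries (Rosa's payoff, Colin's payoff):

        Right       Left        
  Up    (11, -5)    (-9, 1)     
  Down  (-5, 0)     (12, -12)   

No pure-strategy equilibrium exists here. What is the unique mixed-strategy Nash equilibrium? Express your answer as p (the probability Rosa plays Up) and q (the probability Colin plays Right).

Colin's indifference between Right and Left determines Rosa's mixing probability p:
  Colin's payoff from Right: p·(-5) + (1−p)·0 = -5p
  Colin's payoff from Left: p·1 + (1−p)·(-12) = 13p - 12
  -5p = 13p - 12  ⇒  -18p = -12  ⇒  p = 2/3.
In a mixed equilibrium Rosa is indifferent between Up and Down; this condition fixes q.
  Rosa's payoff from Up: q·11 + (1−q)·(-9) = 20q - 9
  Rosa's payoff from Down: q·(-5) + (1−q)·12 = -17q + 12
  20q - 9 = -17q + 12  ⇒  37q = 21  ⇒  q = 21/37.

p = 2/3, q = 21/37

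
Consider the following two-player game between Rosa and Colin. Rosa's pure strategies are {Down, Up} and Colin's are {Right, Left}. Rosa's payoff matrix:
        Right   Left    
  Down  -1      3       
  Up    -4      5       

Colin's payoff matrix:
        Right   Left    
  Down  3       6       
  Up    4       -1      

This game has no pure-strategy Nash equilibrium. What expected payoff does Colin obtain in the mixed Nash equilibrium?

27/8

Set Colin's expected payoff from Right equal to that from Left:
  Colin's expected payoff from Right: p·3 + (1−p)·4 = -p + 4
  Colin's expected payoff from Left: p·6 + (1−p)·(-1) = 7p - 1
  -p + 4 = 7p - 1  ⇒  -8p = -5  ⇒  p = 5/8.
At equilibrium Colin is indifferent across columns, so Colin's payoff equals the payoff from Right: (5/8)·3 + (3/8)·4 = 27/8.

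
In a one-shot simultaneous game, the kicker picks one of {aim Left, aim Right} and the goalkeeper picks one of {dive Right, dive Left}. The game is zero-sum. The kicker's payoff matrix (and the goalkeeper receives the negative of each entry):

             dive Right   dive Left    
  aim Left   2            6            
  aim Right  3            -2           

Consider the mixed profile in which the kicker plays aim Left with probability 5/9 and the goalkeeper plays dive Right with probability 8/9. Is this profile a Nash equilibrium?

Yes

Check the goalkeeper's indifference given the kicker's mix p = 5/9:
  payoff from dive Right = -22/9; payoff from dive Left = -22/9 — equal.
Check the kicker's indifference given the goalkeeper's mix q = 8/9:
  payoff from aim Left = 22/9; payoff from aim Right = 22/9 — equal.
Both players are indifferent, so neither can profitably deviate.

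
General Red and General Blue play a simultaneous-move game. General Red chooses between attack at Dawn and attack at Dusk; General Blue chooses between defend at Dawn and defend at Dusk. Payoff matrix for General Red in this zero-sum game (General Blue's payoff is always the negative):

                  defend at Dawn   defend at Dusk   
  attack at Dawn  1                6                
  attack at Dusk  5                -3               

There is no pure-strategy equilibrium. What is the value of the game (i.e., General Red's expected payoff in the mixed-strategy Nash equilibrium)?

General Blue's mix must leave General Red indifferent between attack at Dawn and attack at Dusk.
  General Red's payoff from attack at Dawn: q·1 + (1−q)·6 = -5q + 6
  General Red's payoff from attack at Dusk: q·5 + (1−q)·(-3) = 8q - 3
  -5q + 6 = 8q - 3  ⇒  -13q = -9  ⇒  q = 9/13.
The value is General Red's expected payoff against this mix (using attack at Dawn): (9/13)·1 + (4/13)·6 = 33/13.

v = 33/13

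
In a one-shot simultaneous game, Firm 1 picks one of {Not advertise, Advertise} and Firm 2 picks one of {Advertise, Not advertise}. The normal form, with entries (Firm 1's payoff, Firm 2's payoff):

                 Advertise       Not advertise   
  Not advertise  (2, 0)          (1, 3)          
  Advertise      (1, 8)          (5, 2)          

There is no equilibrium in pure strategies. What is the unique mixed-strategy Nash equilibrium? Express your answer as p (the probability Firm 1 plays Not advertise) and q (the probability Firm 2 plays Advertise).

p = 2/3, q = 4/5

In a mixed equilibrium Firm 2 is indifferent between Advertise and Not advertise; this condition fixes p.
  Firm 2's payoff to Advertise: p·0 + (1−p)·8 = -8p + 8
  Firm 2's payoff to Not advertise: p·3 + (1−p)·2 = p + 2
  -8p + 8 = p + 2  ⇒  -9p = -6  ⇒  p = 2/3.
Set Firm 1's expected payoff from Not advertise equal to that from Advertise:
  Firm 1's payoff to Not advertise: q·2 + (1−q)·1 = q + 1
  Firm 1's payoff to Advertise: q·1 + (1−q)·5 = -4q + 5
  q + 1 = -4q + 5  ⇒  5q = 4  ⇒  q = 4/5.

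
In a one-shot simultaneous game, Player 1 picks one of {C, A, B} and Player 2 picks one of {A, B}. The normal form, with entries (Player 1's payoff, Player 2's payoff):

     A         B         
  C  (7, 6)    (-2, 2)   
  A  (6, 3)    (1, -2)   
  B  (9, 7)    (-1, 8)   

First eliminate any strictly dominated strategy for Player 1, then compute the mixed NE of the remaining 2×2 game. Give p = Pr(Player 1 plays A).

p = 1/6

Player 1's strategy C is strictly dominated by B: 9 > 7 and -1 > -2. Eliminate C.
Set Player 2's expected payoff from A equal to that from B:
  Player 2's payoff to A: p·3 + (1−p)·7 = -4p + 7
  Player 2's payoff to B: p·(-2) + (1−p)·8 = -10p + 8
  -4p + 7 = -10p + 8  ⇒  6p = 1  ⇒  p = 1/6.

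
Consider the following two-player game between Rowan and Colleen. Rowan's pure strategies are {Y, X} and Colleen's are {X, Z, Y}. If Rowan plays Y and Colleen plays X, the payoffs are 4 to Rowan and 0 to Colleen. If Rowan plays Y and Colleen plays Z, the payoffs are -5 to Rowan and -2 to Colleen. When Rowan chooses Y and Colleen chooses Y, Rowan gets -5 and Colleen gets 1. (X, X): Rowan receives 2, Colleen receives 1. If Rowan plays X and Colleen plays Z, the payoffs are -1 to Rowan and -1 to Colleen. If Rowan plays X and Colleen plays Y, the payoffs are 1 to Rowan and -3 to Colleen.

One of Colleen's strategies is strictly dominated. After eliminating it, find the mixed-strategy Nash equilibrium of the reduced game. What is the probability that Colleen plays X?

q = 3/4

Colleen's strategy Z is strictly dominated by X: 0 > -2 and 1 > -1. Eliminate Z.
For Rowan to be willing to mix, Rowan must be indifferent between Y and X, which pins down Colleen's mix.
  Rowan's payoff from Y: q·4 + (1−q)·(-5) = 9q - 5
  Rowan's payoff from X: q·2 + (1−q)·1 = q + 1
  9q - 5 = q + 1  ⇒  8q = 6  ⇒  q = 3/4.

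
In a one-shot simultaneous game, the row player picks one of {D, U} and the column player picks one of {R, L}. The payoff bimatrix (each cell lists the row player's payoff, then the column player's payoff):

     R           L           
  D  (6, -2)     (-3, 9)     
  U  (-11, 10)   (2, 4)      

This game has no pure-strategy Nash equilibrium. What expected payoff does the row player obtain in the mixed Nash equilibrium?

-21/22

Set the row player's expected payoff from D equal to that from U:
  the row player's payoff to D: q·6 + (1−q)·(-3) = 9q - 3
  the row player's payoff to U: q·(-11) + (1−q)·2 = -13q + 2
  9q - 3 = -13q + 2  ⇒  22q = 5  ⇒  q = 5/22.
At equilibrium the row player is indifferent across rows, so the row player's payoff equals the payoff from D: (5/22)·6 + (17/22)·(-3) = -21/22.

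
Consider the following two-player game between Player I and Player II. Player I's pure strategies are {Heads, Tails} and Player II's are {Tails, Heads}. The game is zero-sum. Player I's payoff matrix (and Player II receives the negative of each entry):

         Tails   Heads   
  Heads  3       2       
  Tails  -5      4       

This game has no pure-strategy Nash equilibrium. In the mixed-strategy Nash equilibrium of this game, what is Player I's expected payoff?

11/5

For Player I to be willing to mix, Player I must be indifferent between Heads and Tails, which pins down Player II's mix.
  Player I's payoff to Heads: q·3 + (1−q)·2 = q + 2
  Player I's payoff to Tails: q·(-5) + (1−q)·4 = -9q + 4
  q + 2 = -9q + 4  ⇒  10q = 2  ⇒  q = 1/5.
At equilibrium Player I is indifferent across rows, so Player I's payoff equals the payoff from Heads: (1/5)·3 + (4/5)·2 = 11/5.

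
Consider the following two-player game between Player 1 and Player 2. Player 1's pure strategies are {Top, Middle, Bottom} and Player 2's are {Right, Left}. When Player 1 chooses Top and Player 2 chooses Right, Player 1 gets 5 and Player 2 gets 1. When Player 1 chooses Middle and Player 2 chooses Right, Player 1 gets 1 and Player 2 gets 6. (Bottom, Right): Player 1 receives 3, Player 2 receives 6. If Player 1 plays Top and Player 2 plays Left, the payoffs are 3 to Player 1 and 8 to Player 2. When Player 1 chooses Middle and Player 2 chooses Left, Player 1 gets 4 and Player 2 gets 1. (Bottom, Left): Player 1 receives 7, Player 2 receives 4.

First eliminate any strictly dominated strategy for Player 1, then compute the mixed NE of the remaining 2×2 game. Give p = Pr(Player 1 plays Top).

Player 1's strategy Middle is strictly dominated by Bottom: 3 > 1 and 7 > 4. Eliminate Middle.
Player 2's indifference between Right and Left determines Player 1's mixing probability p:
  Player 2's expected payoff from Right: p·1 + (1−p)·6 = -5p + 6
  Player 2's expected payoff from Left: p·8 + (1−p)·4 = 4p + 4
  -5p + 6 = 4p + 4  ⇒  -9p = -2  ⇒  p = 2/9.

p = 2/9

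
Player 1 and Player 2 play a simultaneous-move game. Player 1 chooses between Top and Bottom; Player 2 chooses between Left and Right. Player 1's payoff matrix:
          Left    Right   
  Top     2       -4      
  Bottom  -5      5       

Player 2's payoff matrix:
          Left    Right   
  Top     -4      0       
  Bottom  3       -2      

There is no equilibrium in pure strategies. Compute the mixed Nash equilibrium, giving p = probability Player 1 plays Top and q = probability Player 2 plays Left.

Set Player 2's expected payoff from Left equal to that from Right:
  Player 2's payoff to Left: p·(-4) + (1−p)·3 = -7p + 3
  Player 2's payoff to Right: p·0 + (1−p)·(-2) = 2p - 2
  -7p + 3 = 2p - 2  ⇒  -9p = -5  ⇒  p = 5/9.
Player 2's mix must leave Player 1 indifferent between Top and Bottom.
  Player 1's payoff to Top: q·2 + (1−q)·(-4) = 6q - 4
  Player 1's payoff to Bottom: q·(-5) + (1−q)·5 = -10q + 5
  6q - 4 = -10q + 5  ⇒  16q = 9  ⇒  q = 9/16.

p = 5/9, q = 9/16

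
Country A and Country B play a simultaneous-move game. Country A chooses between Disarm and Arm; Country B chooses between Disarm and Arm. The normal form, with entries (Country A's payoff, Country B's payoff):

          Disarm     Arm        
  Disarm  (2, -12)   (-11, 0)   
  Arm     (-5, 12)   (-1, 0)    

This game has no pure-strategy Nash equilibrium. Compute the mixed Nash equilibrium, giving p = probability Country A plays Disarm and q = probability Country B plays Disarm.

p = 1/2, q = 10/17

For Country B to be willing to mix, Country B must be indifferent between Disarm and Arm, which pins down Country A's mix.
  Country B's payoff from Disarm: p·(-12) + (1−p)·12 = -24p + 12
  Country B's payoff from Arm: p·0 + (1−p)·0 = 0
  -24p + 12 = 0  ⇒  -24p = -12  ⇒  p = 1/2.
Country A's indifference between Disarm and Arm determines Country B's mixing probability q:
  Country A's expected payoff from Disarm: q·2 + (1−q)·(-11) = 13q - 11
  Country A's expected payoff from Arm: q·(-5) + (1−q)·(-1) = -4q - 1
  13q - 11 = -4q - 1  ⇒  17q = 10  ⇒  q = 10/17.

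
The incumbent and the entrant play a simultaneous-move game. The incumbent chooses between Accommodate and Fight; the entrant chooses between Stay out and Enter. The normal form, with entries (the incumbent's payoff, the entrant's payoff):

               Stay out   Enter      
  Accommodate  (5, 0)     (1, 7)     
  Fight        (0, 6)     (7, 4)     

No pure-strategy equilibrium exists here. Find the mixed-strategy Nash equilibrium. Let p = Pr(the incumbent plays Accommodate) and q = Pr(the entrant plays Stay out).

p = 2/9, q = 6/11

In a mixed equilibrium the entrant is indifferent between Stay out and Enter; this condition fixes p.
  the entrant's expected payoff from Stay out: p·0 + (1−p)·6 = -6p + 6
  the entrant's expected payoff from Enter: p·7 + (1−p)·4 = 3p + 4
  -6p + 6 = 3p + 4  ⇒  -9p = -2  ⇒  p = 2/9.
In a mixed equilibrium the incumbent is indifferent between Accommodate and Fight; this condition fixes q.
  the incumbent's payoff from Accommodate: q·5 + (1−q)·1 = 4q + 1
  the incumbent's payoff from Fight: q·0 + (1−q)·7 = -7q + 7
  4q + 1 = -7q + 7  ⇒  11q = 6  ⇒  q = 6/11.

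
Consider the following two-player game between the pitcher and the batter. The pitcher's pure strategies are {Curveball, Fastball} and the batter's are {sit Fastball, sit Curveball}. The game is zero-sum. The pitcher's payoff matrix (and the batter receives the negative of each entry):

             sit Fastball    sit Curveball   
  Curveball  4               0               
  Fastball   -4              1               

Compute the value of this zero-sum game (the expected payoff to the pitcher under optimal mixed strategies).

Set the pitcher's expected payoff from Curveball equal to that from Fastball:
  the pitcher's payoff from Curveball: q·4 + (1−q)·0 = 4q
  the pitcher's payoff from Fastball: q·(-4) + (1−q)·1 = -5q + 1
  4q = -5q + 1  ⇒  9q = 1  ⇒  q = 1/9.
The value is the pitcher's expected payoff against this mix (using Curveball): (1/9)·4 + (8/9)·0 = 4/9.

v = 4/9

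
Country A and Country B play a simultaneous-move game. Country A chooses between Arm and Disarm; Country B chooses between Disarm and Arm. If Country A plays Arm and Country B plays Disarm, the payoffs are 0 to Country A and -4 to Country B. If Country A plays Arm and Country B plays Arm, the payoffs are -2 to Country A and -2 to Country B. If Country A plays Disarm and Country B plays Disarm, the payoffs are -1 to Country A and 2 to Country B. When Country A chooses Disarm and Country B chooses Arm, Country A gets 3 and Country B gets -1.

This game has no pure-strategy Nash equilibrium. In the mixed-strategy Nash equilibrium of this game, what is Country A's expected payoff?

-1/3

Country A's indifference between Arm and Disarm determines Country B's mixing probability q:
  Country A's expected payoff from Arm: q·0 + (1−q)·(-2) = 2q - 2
  Country A's expected payoff from Disarm: q·(-1) + (1−q)·3 = -4q + 3
  2q - 2 = -4q + 3  ⇒  6q = 5  ⇒  q = 5/6.
At equilibrium Country A is indifferent across rows, so Country A's payoff equals the payoff from Arm: (5/6)·0 + (1/6)·(-2) = -1/3.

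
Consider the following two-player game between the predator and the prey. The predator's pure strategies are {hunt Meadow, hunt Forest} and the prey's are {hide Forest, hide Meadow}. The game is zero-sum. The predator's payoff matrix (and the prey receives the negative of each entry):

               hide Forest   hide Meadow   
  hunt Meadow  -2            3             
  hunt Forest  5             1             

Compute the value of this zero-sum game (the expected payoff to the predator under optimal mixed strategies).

Set the predator's expected payoff from hunt Meadow equal to that from hunt Forest:
  the predator's payoff to hunt Meadow: q·(-2) + (1−q)·3 = -5q + 3
  the predator's payoff to hunt Forest: q·5 + (1−q)·1 = 4q + 1
  -5q + 3 = 4q + 1  ⇒  -9q = -2  ⇒  q = 2/9.
The value is the predator's expected payoff against this mix (using hunt Meadow): (2/9)·(-2) + (7/9)·3 = 17/9.

v = 17/9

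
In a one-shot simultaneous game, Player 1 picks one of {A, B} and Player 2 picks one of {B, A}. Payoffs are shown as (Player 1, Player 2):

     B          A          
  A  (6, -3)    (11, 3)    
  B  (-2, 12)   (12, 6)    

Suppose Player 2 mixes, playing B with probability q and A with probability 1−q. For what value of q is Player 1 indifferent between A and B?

Player 1's indifference between A and B determines Player 2's mixing probability q:
  Player 1's expected payoff from A: q·6 + (1−q)·11 = -5q + 11
  Player 1's expected payoff from B: q·(-2) + (1−q)·12 = -14q + 12
  -5q + 11 = -14q + 12  ⇒  9q = 1  ⇒  q = 1/9.

q = 1/9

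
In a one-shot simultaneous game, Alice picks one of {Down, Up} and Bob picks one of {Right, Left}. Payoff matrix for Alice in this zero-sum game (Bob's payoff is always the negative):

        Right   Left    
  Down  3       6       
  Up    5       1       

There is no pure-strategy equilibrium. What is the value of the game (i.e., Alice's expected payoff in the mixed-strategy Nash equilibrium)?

For Alice to be willing to mix, Alice must be indifferent between Down and Up, which pins down Bob's mix.
  Alice's payoff to Down: q·3 + (1−q)·6 = -3q + 6
  Alice's payoff to Up: q·5 + (1−q)·1 = 4q + 1
  -3q + 6 = 4q + 1  ⇒  -7q = -5  ⇒  q = 5/7.
The value is Alice's expected payoff against this mix (using Down): (5/7)·3 + (2/7)·6 = 27/7.

v = 27/7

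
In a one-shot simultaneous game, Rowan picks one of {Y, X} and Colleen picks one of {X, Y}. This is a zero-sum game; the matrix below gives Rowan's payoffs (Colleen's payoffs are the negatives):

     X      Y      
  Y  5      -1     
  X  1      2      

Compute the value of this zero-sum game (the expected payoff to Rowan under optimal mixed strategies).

v = 11/7

Colleen's mix must leave Rowan indifferent between Y and X.
  Rowan's payoff to Y: q·5 + (1−q)·(-1) = 6q - 1
  Rowan's payoff to X: q·1 + (1−q)·2 = -q + 2
  6q - 1 = -q + 2  ⇒  7q = 3  ⇒  q = 3/7.
The value is Rowan's expected payoff against this mix (using Y): (3/7)·5 + (4/7)·(-1) = 11/7.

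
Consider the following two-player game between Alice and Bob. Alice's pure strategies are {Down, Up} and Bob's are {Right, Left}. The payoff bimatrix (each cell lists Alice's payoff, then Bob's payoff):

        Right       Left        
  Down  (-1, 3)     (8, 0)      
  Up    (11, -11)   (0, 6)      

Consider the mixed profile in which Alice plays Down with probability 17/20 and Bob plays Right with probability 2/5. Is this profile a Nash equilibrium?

Yes

Check Bob's indifference given Alice's mix p = 17/20:
  payoff from Right = 9/10; payoff from Left = 9/10 — equal.
Check Alice's indifference given Bob's mix q = 2/5:
  payoff from Down = 22/5; payoff from Up = 22/5 — equal.
Both players are indifferent, so neither can profitably deviate.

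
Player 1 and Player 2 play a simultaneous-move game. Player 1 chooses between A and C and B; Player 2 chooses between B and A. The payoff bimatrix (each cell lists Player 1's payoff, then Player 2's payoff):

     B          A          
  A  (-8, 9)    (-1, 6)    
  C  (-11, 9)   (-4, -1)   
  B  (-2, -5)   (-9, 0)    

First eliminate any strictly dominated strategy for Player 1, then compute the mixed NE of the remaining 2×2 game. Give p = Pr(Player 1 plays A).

Player 1's strategy C is strictly dominated by A: -8 > -11 and -1 > -4. Eliminate C.
Player 2's indifference between B and A determines Player 1's mixing probability p:
  Player 2's payoff to B: p·9 + (1−p)·(-5) = 14p - 5
  Player 2's payoff to A: p·6 + (1−p)·0 = 6p
  14p - 5 = 6p  ⇒  8p = 5  ⇒  p = 5/8.

p = 5/8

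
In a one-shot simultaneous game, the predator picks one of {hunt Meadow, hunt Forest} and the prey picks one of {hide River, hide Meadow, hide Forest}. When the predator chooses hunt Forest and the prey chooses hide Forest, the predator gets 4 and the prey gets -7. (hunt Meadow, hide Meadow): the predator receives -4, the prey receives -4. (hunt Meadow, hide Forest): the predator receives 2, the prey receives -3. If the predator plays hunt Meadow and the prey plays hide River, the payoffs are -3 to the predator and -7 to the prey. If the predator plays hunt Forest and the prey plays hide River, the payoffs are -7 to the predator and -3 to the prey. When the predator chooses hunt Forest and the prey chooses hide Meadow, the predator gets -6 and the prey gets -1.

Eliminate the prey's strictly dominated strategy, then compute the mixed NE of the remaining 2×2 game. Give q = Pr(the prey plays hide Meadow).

The prey's strategy hide River is strictly dominated by hide Meadow: -4 > -7 and -1 > -3. Eliminate hide River.
For the predator to be willing to mix, the predator must be indifferent between hunt Meadow and hunt Forest, which pins down the prey's mix.
  the predator's payoff from hunt Meadow: q·(-4) + (1−q)·2 = -6q + 2
  the predator's payoff from hunt Forest: q·(-6) + (1−q)·4 = -10q + 4
  -6q + 2 = -10q + 4  ⇒  4q = 2  ⇒  q = 1/2.

q = 1/2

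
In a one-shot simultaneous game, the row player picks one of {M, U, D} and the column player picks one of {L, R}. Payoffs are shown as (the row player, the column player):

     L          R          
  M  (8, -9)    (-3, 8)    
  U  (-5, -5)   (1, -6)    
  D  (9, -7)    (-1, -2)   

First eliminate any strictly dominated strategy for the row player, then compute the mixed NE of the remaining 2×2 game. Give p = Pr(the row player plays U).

The row player's strategy M is strictly dominated by D: 9 > 8 and -1 > -3. Eliminate M.
The row player's mix must leave the column player indifferent between L and R.
  the column player's payoff to L: p·(-5) + (1−p)·(-7) = 2p - 7
  the column player's payoff to R: p·(-6) + (1−p)·(-2) = -4p - 2
  2p - 7 = -4p - 2  ⇒  6p = 5  ⇒  p = 5/6.

p = 5/6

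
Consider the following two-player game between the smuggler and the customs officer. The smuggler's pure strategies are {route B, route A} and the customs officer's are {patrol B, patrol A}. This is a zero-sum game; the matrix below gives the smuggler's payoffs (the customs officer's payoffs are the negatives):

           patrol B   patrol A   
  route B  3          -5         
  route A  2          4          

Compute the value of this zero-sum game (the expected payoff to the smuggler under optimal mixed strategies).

v = 11/5

The smuggler's indifference between route B and route A determines the customs officer's mixing probability q:
  the smuggler's payoff to route B: q·3 + (1−q)·(-5) = 8q - 5
  the smuggler's payoff to route A: q·2 + (1−q)·4 = -2q + 4
  8q - 5 = -2q + 4  ⇒  10q = 9  ⇒  q = 9/10.
The value is the smuggler's expected payoff against this mix (using route B): (9/10)·3 + (1/10)·(-5) = 11/5.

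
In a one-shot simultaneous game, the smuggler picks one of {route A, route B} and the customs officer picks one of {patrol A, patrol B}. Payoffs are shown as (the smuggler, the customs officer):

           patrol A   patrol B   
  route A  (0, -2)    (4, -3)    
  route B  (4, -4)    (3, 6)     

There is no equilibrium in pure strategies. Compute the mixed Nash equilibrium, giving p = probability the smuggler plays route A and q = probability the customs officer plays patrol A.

For the customs officer to be willing to mix, the customs officer must be indifferent between patrol A and patrol B, which pins down the smuggler's mix.
  the customs officer's payoff from patrol A: p·(-2) + (1−p)·(-4) = 2p - 4
  the customs officer's payoff from patrol B: p·(-3) + (1−p)·6 = -9p + 6
  2p - 4 = -9p + 6  ⇒  11p = 10  ⇒  p = 10/11.
Set the smuggler's expected payoff from route A equal to that from route B:
  the smuggler's expected payoff from route A: q·0 + (1−q)·4 = -4q + 4
  the smuggler's expected payoff from route B: q·4 + (1−q)·3 = q + 3
  -4q + 4 = q + 3  ⇒  -5q = -1  ⇒  q = 1/5.

p = 10/11, q = 1/5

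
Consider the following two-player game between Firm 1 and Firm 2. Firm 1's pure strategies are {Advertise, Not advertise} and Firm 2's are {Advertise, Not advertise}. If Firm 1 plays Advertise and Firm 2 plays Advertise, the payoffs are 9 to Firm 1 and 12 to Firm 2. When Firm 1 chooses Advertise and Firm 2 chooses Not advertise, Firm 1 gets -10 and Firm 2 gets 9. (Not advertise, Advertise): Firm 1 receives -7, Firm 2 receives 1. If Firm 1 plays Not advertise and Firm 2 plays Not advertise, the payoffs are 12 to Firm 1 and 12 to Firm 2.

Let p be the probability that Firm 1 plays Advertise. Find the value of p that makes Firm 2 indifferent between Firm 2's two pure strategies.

p = 11/14

Set Firm 2's expected payoff from Advertise equal to that from Not advertise:
  Firm 2's payoff from Advertise: p·12 + (1−p)·1 = 11p + 1
  Firm 2's payoff from Not advertise: p·9 + (1−p)·12 = -3p + 12
  11p + 1 = -3p + 12  ⇒  14p = 11  ⇒  p = 11/14.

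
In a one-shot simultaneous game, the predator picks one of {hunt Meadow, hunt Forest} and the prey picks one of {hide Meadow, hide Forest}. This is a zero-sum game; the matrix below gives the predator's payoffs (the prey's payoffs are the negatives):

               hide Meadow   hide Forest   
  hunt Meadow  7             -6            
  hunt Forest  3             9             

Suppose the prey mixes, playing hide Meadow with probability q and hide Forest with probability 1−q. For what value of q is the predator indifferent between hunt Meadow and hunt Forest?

q = 15/19

Set the predator's expected payoff from hunt Meadow equal to that from hunt Forest:
  the predator's payoff to hunt Meadow: q·7 + (1−q)·(-6) = 13q - 6
  the predator's payoff to hunt Forest: q·3 + (1−q)·9 = -6q + 9
  13q - 6 = -6q + 9  ⇒  19q = 15  ⇒  q = 15/19.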